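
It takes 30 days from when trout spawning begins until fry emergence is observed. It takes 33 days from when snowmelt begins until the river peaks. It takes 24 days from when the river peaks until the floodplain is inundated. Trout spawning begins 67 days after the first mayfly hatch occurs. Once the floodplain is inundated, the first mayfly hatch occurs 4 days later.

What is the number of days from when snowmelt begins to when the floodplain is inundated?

57 days

Causal path: snowmelt begins → the river peaks → the floodplain is inundated.
Total delay along the path: 33 + 24 = 57 days.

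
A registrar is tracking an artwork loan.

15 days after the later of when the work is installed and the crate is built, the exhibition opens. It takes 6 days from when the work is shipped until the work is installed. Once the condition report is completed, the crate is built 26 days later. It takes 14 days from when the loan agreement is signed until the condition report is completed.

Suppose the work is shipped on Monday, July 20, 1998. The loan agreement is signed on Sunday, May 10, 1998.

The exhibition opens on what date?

The work is shipped: Jul 20, 1998.
The work is installed: Jul 20, 1998 + 6 days = Jul 26, 1998.
The loan agreement is signed: May 10, 1998.
The condition report is completed: May 10, 1998 + 14 days = May 24, 1998.
The crate is built: May 24, 1998 + 26 days = Jun 19, 1998.
Both prerequisites met — the work is installed (Jul 26, 1998), the crate is built (Jun 19, 1998); the later is Jul 26, 1998.
The exhibition opens: Jul 26, 1998 + 15 days = Aug 10, 1998.

Monday, August 10, 1998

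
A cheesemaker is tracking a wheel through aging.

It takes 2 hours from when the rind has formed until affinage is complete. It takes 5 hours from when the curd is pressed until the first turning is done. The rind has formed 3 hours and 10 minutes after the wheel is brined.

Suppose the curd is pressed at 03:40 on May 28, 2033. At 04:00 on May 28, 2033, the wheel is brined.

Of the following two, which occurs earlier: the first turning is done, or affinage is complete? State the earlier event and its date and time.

The first turning is done — 08:40 on May 28, 2033

The curd is pressed: 03:40 May 28, 2033.
The first turning is done: 03:40 May 28, 2033 + 5h = 08:40 May 28, 2033.
The wheel is brined: 04:00 May 28, 2033.
The rind has formed: 04:00 May 28, 2033 + 3h10m = 07:10 May 28, 2033.
Affinage is complete: 07:10 May 28, 2033 + 2h = 09:10 May 28, 2033.
Comparing: the first turning is done at 08:40 May 28, 2033 vs affinage is complete at 09:10 May 28, 2033. Earlier: the first turning is done.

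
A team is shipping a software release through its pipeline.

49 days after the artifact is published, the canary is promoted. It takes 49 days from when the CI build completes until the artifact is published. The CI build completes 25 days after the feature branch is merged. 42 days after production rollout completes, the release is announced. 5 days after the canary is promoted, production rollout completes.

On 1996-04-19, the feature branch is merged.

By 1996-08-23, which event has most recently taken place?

The feature branch is merged: Apr 19, 1996.
The CI build completes: Apr 19, 1996 + 25 days = May 14, 1996.
The artifact is published: May 14, 1996 + 49 days = Jul 2, 1996.
The canary is promoted: Jul 2, 1996 + 49 days = Aug 20, 1996.
Production rollout completes: Aug 20, 1996 + 5 days = Aug 25, 1996.
The release is announced: Aug 25, 1996 + 42 days = Oct 6, 1996.
Aug 23, 1996 falls between when the canary is promoted (Aug 20, 1996) and when production rollout completes (Aug 25, 1996).

The canary is promoted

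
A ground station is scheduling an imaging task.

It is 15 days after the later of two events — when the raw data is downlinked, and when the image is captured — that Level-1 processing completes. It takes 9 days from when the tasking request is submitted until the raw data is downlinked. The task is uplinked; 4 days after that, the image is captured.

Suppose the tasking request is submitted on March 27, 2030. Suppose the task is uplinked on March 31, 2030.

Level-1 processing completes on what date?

The tasking request is submitted: Mar 27, 2030.
The raw data is downlinked: Mar 27, 2030 + 9 days = Apr 5, 2030.
The task is uplinked: Mar 31, 2030.
The image is captured: Mar 31, 2030 + 4 days = Apr 4, 2030.
Both prerequisites met — the raw data is downlinked (Apr 5, 2030), the image is captured (Apr 4, 2030); the later is Apr 5, 2030.
Level-1 processing completes: Apr 5, 2030 + 15 days = Apr 20, 2030.

April 20, 2030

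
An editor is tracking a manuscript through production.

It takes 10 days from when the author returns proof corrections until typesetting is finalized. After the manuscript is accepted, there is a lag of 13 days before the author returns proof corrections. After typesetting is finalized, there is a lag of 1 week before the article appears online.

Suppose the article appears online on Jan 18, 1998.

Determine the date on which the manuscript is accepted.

The article appears online: Jan 18, 1998.
Typesetting is finalized: Jan 18, 1998 − 1 week = Jan 11, 1998.
The author returns proof corrections: Jan 11, 1998 − 10 days = Jan 1, 1998.
The manuscript is accepted: Jan 1, 1998 − 13 days = Dec 19, 1997.

Dec 19, 1997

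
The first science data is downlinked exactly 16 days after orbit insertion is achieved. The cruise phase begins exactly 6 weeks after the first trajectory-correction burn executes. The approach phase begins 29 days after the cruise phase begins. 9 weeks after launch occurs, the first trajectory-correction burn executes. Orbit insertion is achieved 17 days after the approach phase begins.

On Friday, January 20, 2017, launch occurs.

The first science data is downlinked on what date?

Launch occurs: Jan 20, 2017.
The first trajectory-correction burn executes: Jan 20, 2017 + 9 weeks = Mar 24, 2017.
The cruise phase begins: Mar 24, 2017 + 6 weeks = May 5, 2017.
The approach phase begins: May 5, 2017 + 29 days = Jun 3, 2017.
Orbit insertion is achieved: Jun 3, 2017 + 17 days = Jun 20, 2017.
The first science data is downlinked: Jun 20, 2017 + 16 days = Jul 6, 2017.

Thursday, July 6, 2017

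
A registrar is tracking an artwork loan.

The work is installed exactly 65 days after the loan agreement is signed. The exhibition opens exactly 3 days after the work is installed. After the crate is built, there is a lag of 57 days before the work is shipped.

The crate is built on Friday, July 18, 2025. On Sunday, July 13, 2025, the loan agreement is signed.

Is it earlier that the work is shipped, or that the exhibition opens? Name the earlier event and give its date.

The crate is built: Jul 18, 2025.
The work is shipped: Jul 18, 2025 + 57 days = Sep 13, 2025.
The loan agreement is signed: Jul 13, 2025.
The work is installed: Jul 13, 2025 + 65 days = Sep 16, 2025.
The exhibition opens: Sep 16, 2025 + 3 days = Sep 19, 2025.
Comparing: the work is shipped on Sep 13, 2025 vs the exhibition opens on Sep 19, 2025. Earlier: the work is shipped.

The work is shipped — Saturday, September 13, 2025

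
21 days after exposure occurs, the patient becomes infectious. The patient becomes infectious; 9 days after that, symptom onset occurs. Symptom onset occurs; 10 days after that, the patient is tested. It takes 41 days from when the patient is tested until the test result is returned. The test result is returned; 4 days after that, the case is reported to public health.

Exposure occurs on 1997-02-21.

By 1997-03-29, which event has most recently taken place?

Symptom onset occurs

Exposure occurs: Feb 21, 1997.
The patient becomes infectious: Feb 21, 1997 + 21 days = Mar 14, 1997.
Symptom onset occurs: Mar 14, 1997 + 9 days = Mar 23, 1997.
The patient is tested: Mar 23, 1997 + 10 days = Apr 2, 1997.
The test result is returned: Apr 2, 1997 + 41 days = May 13, 1997.
The case is reported to public health: May 13, 1997 + 4 days = May 17, 1997.
Mar 29, 1997 falls between when symptom onset occurs (Mar 23, 1997) and when the patient is tested (Apr 2, 1997).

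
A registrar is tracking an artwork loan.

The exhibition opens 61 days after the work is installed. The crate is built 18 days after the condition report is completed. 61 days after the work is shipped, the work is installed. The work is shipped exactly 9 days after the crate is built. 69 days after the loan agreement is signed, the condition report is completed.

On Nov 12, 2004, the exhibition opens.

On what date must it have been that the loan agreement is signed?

Apr 8, 2004

The exhibition opens: Nov 12, 2004.
The work is installed: Nov 12, 2004 − 61 days = Sep 12, 2004.
The work is shipped: Sep 12, 2004 − 61 days = Jul 13, 2004.
The crate is built: Jul 13, 2004 − 9 days = Jul 4, 2004.
The condition report is completed: Jul 4, 2004 − 18 days = Jun 16, 2004.
The loan agreement is signed: Jun 16, 2004 − 69 days = Apr 8, 2004.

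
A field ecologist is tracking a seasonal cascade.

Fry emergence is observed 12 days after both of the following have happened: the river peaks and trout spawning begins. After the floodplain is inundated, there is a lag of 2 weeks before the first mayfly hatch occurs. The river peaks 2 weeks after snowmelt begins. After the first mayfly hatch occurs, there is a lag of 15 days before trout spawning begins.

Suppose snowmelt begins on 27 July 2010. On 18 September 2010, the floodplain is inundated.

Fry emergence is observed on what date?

29 October 2010

Snowmelt begins: Jul 27, 2010.
The river peaks: Jul 27, 2010 + 2 weeks = Aug 10, 2010.
The floodplain is inundated: Sep 18, 2010.
The first mayfly hatch occurs: Sep 18, 2010 + 2 weeks = Oct 2, 2010.
Trout spawning begins: Oct 2, 2010 + 15 days = Oct 17, 2010.
Both prerequisites met — the river peaks (Aug 10, 2010), trout spawning begins (Oct 17, 2010); the later is Oct 17, 2010.
Fry emergence is observed: Oct 17, 2010 + 12 days = Oct 29, 2010.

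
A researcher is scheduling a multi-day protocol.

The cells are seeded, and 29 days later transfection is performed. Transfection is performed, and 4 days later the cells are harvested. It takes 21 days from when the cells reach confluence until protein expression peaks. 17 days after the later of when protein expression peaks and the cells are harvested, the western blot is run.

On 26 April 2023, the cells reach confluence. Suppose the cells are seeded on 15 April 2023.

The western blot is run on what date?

The cells reach confluence: Apr 26, 2023.
Protein expression peaks: Apr 26, 2023 + 21 days = May 17, 2023.
The cells are seeded: Apr 15, 2023.
Transfection is performed: Apr 15, 2023 + 29 days = May 14, 2023.
The cells are harvested: May 14, 2023 + 4 days = May 18, 2023.
Both prerequisites met — protein expression peaks (May 17, 2023), the cells are harvested (May 18, 2023); the later is May 18, 2023.
The western blot is run: May 18, 2023 + 17 days = Jun 4, 2023.

4 June 2023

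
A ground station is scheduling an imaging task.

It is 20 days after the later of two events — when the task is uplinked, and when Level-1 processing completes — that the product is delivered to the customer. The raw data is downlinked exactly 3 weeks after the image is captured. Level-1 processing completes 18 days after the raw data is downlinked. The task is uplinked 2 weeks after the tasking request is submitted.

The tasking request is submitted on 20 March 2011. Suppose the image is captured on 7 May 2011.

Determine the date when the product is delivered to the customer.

5 July 2011

The tasking request is submitted: Mar 20, 2011.
The task is uplinked: Mar 20, 2011 + 2 weeks = Apr 3, 2011.
The image is captured: May 7, 2011.
The raw data is downlinked: May 7, 2011 + 3 weeks = May 28, 2011.
Level-1 processing completes: May 28, 2011 + 18 days = Jun 15, 2011.
Both prerequisites met — the task is uplinked (Apr 3, 2011), Level-1 processing completes (Jun 15, 2011); the later is Jun 15, 2011.
The product is delivered to the customer: Jun 15, 2011 + 20 days = Jul 5, 2011.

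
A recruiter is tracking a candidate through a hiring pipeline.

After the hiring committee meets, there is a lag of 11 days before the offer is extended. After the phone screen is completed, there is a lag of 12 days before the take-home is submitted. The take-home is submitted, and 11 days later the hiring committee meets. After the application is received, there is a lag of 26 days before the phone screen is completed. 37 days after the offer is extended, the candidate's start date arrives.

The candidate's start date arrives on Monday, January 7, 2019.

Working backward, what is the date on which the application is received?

The candidate's start date arrives: Jan 7, 2019.
The offer is extended: Jan 7, 2019 − 37 days = Dec 1, 2018.
The hiring committee meets: Dec 1, 2018 − 11 days = Nov 20, 2018.
The take-home is submitted: Nov 20, 2018 − 11 days = Nov 9, 2018.
The phone screen is completed: Nov 9, 2018 − 12 days = Oct 28, 2018.
The application is received: Oct 28, 2018 − 26 days = Oct 2, 2018.

Tuesday, October 2, 2018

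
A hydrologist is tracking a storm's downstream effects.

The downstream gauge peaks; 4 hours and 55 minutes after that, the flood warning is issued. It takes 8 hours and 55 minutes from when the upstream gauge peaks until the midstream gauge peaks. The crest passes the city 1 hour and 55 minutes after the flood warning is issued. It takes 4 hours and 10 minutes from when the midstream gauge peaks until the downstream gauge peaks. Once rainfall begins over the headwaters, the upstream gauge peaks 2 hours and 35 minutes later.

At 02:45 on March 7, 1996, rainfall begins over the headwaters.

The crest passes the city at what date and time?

Rainfall begins over the headwaters: 02:45 Mar 7, 1996.
The upstream gauge peaks: 02:45 Mar 7, 1996 + 2h35m = 05:20 Mar 7, 1996.
The midstream gauge peaks: 05:20 Mar 7, 1996 + 8h55m = 14:15 Mar 7, 1996.
The downstream gauge peaks: 14:15 Mar 7, 1996 + 4h10m = 18:25 Mar 7, 1996.
The flood warning is issued: 18:25 Mar 7, 1996 + 4h55m = 23:20 Mar 7, 1996.
The crest passes the city: 23:20 Mar 7, 1996 + 1h55m = 01:15 Mar 8, 1996.

01:15 on March 8, 1996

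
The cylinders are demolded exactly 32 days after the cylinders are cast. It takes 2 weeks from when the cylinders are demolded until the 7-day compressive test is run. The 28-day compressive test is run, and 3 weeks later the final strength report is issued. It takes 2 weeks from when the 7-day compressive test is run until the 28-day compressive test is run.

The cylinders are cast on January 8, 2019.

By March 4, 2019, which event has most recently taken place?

The cylinders are cast: Jan 8, 2019.
The cylinders are demolded: Jan 8, 2019 + 32 days = Feb 9, 2019.
The 7-day compressive test is run: Feb 9, 2019 + 2 weeks = Feb 23, 2019.
The 28-day compressive test is run: Feb 23, 2019 + 2 weeks = Mar 9, 2019.
The final strength report is issued: Mar 9, 2019 + 3 weeks = Mar 30, 2019.
Mar 4, 2019 falls between when the 7-day compressive test is run (Feb 23, 2019) and when the 28-day compressive test is run (Mar 9, 2019).

The 7-day compressive test is run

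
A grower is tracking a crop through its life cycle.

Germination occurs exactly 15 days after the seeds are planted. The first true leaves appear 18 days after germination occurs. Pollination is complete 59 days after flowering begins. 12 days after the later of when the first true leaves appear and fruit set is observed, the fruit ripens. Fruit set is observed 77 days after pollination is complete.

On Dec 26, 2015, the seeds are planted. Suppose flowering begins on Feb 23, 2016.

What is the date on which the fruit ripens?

The seeds are planted: Dec 26, 2015.
Germination occurs: Dec 26, 2015 + 15 days = Jan 10, 2016.
The first true leaves appear: Jan 10, 2016 + 18 days = Jan 28, 2016.
Flowering begins: Feb 23, 2016.
Pollination is complete: Feb 23, 2016 + 59 days = Apr 22, 2016.
Fruit set is observed: Apr 22, 2016 + 77 days = Jul 8, 2016.
Both prerequisites met — the first true leaves appear (Jan 28, 2016), fruit set is observed (Jul 8, 2016); the later is Jul 8, 2016.
The fruit ripens: Jul 8, 2016 + 12 days = Jul 20, 2016.

Jul 20, 2016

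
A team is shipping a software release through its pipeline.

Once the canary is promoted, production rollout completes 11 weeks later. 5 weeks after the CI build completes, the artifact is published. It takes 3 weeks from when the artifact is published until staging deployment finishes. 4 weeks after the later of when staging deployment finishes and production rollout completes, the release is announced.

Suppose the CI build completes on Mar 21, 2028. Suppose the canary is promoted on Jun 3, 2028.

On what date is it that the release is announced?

The CI build completes: Mar 21, 2028.
The artifact is published: Mar 21, 2028 + 5 weeks = Apr 25, 2028.
Staging deployment finishes: Apr 25, 2028 + 3 weeks = May 16, 2028.
The canary is promoted: Jun 3, 2028.
Production rollout completes: Jun 3, 2028 + 11 weeks = Aug 19, 2028.
Both prerequisites met — staging deployment finishes (May 16, 2028), production rollout completes (Aug 19, 2028); the later is Aug 19, 2028.
The release is announced: Aug 19, 2028 + 4 weeks = Sep 16, 2028.

Sep 16, 2028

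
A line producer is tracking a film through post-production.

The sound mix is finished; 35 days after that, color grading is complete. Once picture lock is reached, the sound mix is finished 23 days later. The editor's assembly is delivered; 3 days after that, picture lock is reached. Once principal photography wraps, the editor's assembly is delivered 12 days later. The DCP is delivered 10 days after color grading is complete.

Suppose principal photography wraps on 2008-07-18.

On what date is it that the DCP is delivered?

Principal photography wraps: Jul 18, 2008.
The editor's assembly is delivered: Jul 18, 2008 + 12 days = Jul 30, 2008.
Picture lock is reached: Jul 30, 2008 + 3 days = Aug 2, 2008.
The sound mix is finished: Aug 2, 2008 + 23 days = Aug 25, 2008.
Color grading is complete: Aug 25, 2008 + 35 days = Sep 29, 2008.
The DCP is delivered: Sep 29, 2008 + 10 days = Oct 9, 2008.

2008-10-09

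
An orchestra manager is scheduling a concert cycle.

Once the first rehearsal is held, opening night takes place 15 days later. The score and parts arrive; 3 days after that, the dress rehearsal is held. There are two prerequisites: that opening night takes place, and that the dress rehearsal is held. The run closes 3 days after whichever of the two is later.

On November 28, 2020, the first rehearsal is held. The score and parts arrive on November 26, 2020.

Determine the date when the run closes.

December 16, 2020

The first rehearsal is held: Nov 28, 2020.
Opening night takes place: Nov 28, 2020 + 15 days = Dec 13, 2020.
The score and parts arrive: Nov 26, 2020.
The dress rehearsal is held: Nov 26, 2020 + 3 days = Nov 29, 2020.
Both prerequisites met — opening night takes place (Dec 13, 2020), the dress rehearsal is held (Nov 29, 2020); the later is Dec 13, 2020.
The run closes: Dec 13, 2020 + 3 days = Dec 16, 2020.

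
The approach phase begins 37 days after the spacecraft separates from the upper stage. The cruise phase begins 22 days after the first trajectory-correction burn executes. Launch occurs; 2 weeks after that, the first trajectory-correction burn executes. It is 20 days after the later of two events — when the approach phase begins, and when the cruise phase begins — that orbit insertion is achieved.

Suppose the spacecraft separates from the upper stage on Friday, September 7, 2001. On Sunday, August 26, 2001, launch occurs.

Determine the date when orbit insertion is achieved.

The spacecraft separates from the upper stage: Sep 7, 2001.
The approach phase begins: Sep 7, 2001 + 37 days = Oct 14, 2001.
Launch occurs: Aug 26, 2001.
The first trajectory-correction burn executes: Aug 26, 2001 + 2 weeks = Sep 9, 2001.
The cruise phase begins: Sep 9, 2001 + 22 days = Oct 1, 2001.
Both prerequisites met — the approach phase begins (Oct 14, 2001), the cruise phase begins (Oct 1, 2001); the later is Oct 14, 2001.
Orbit insertion is achieved: Oct 14, 2001 + 20 days = Nov 3, 2001.

Saturday, November 3, 2001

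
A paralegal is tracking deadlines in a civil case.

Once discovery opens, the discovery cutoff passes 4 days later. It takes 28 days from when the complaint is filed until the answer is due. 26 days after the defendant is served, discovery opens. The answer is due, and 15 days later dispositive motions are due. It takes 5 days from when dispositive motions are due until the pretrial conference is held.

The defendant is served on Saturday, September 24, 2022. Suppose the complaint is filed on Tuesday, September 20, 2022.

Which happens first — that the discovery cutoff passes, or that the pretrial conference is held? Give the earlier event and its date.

The defendant is served: Sep 24, 2022.
Discovery opens: Sep 24, 2022 + 26 days = Oct 20, 2022.
The discovery cutoff passes: Oct 20, 2022 + 4 days = Oct 24, 2022.
The complaint is filed: Sep 20, 2022.
The answer is due: Sep 20, 2022 + 28 days = Oct 18, 2022.
Dispositive motions are due: Oct 18, 2022 + 15 days = Nov 2, 2022.
The pretrial conference is held: Nov 2, 2022 + 5 days = Nov 7, 2022.
Comparing: the discovery cutoff passes on Oct 24, 2022 vs the pretrial conference is held on Nov 7, 2022. Earlier: the discovery cutoff passes.

The discovery cutoff passes — Monday, October 24, 2022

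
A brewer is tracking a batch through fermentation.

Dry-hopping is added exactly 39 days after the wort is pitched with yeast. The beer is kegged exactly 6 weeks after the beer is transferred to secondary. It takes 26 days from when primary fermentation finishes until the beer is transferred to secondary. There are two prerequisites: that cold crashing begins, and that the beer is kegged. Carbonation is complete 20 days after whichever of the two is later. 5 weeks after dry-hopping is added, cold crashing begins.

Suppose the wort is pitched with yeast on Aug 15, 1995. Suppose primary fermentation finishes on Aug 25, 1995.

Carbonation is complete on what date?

Nov 21, 1995

The wort is pitched with yeast: Aug 15, 1995.
Dry-hopping is added: Aug 15, 1995 + 39 days = Sep 23, 1995.
Cold crashing begins: Sep 23, 1995 + 5 weeks = Oct 28, 1995.
Primary fermentation finishes: Aug 25, 1995.
The beer is transferred to secondary: Aug 25, 1995 + 26 days = Sep 20, 1995.
The beer is kegged: Sep 20, 1995 + 6 weeks = Nov 1, 1995.
Both prerequisites met — cold crashing begins (Oct 28, 1995), the beer is kegged (Nov 1, 1995); the later is Nov 1, 1995.
Carbonation is complete: Nov 1, 1995 + 20 days = Nov 21, 1995.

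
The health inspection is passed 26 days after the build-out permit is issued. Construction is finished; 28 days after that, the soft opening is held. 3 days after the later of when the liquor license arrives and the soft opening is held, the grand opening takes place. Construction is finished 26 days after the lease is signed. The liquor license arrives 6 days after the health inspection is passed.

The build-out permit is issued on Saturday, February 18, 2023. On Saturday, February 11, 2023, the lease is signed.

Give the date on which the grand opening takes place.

Sunday, April 9, 2023

The build-out permit is issued: Feb 18, 2023.
The health inspection is passed: Feb 18, 2023 + 26 days = Mar 16, 2023.
The liquor license arrives: Mar 16, 2023 + 6 days = Mar 22, 2023.
The lease is signed: Feb 11, 2023.
Construction is finished: Feb 11, 2023 + 26 days = Mar 9, 2023.
The soft opening is held: Mar 9, 2023 + 28 days = Apr 6, 2023.
Both prerequisites met — the liquor license arrives (Mar 22, 2023), the soft opening is held (Apr 6, 2023); the later is Apr 6, 2023.
The grand opening takes place: Apr 6, 2023 + 3 days = Apr 9, 2023.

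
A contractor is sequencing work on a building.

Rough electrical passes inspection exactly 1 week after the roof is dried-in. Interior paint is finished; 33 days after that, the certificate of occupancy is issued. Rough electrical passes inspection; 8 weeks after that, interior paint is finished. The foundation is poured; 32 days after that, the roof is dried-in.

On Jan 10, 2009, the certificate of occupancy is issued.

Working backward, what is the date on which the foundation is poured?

Sep 4, 2008

The certificate of occupancy is issued: Jan 10, 2009.
Interior paint is finished: Jan 10, 2009 − 33 days = Dec 8, 2008.
Rough electrical passes inspection: Dec 8, 2008 − 8 weeks = Oct 13, 2008.
The roof is dried-in: Oct 13, 2008 − 1 week = Oct 6, 2008.
The foundation is poured: Oct 6, 2008 − 32 days = Sep 4, 2008.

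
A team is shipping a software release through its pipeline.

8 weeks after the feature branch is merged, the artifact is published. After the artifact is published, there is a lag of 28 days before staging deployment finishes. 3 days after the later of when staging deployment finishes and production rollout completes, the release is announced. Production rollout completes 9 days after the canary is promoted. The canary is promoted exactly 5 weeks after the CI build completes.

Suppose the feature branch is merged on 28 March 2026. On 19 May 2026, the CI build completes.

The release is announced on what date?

5 July 2026

The feature branch is merged: Mar 28, 2026.
The artifact is published: Mar 28, 2026 + 8 weeks = May 23, 2026.
Staging deployment finishes: May 23, 2026 + 28 days = Jun 20, 2026.
The CI build completes: May 19, 2026.
The canary is promoted: May 19, 2026 + 5 weeks = Jun 23, 2026.
Production rollout completes: Jun 23, 2026 + 9 days = Jul 2, 2026.
Both prerequisites met — staging deployment finishes (Jun 20, 2026), production rollout completes (Jul 2, 2026); the later is Jul 2, 2026.
The release is announced: Jul 2, 2026 + 3 days = Jul 5, 2026.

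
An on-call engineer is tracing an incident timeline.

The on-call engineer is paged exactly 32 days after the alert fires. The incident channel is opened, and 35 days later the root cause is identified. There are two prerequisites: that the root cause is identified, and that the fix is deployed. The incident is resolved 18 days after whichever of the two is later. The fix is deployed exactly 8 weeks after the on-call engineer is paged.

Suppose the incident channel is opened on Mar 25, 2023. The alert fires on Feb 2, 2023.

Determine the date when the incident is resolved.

The incident channel is opened: Mar 25, 2023.
The root cause is identified: Mar 25, 2023 + 35 days = Apr 29, 2023.
The alert fires: Feb 2, 2023.
The on-call engineer is paged: Feb 2, 2023 + 32 days = Mar 6, 2023.
The fix is deployed: Mar 6, 2023 + 8 weeks = May 1, 2023.
Both prerequisites met — the root cause is identified (Apr 29, 2023), the fix is deployed (May 1, 2023); the later is May 1, 2023.
The incident is resolved: May 1, 2023 + 18 days = May 19, 2023.

May 19, 2023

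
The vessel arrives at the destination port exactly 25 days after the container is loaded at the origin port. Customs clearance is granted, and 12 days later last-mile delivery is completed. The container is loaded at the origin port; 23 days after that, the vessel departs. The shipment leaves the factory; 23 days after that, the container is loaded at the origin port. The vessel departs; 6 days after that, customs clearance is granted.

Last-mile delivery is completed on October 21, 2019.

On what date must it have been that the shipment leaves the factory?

August 18, 2019

Last-mile delivery is completed: Oct 21, 2019.
Customs clearance is granted: Oct 21, 2019 − 12 days = Oct 9, 2019.
The vessel departs: Oct 9, 2019 − 6 days = Oct 3, 2019.
The container is loaded at the origin port: Oct 3, 2019 − 23 days = Sep 10, 2019.
The shipment leaves the factory: Sep 10, 2019 − 23 days = Aug 18, 2019.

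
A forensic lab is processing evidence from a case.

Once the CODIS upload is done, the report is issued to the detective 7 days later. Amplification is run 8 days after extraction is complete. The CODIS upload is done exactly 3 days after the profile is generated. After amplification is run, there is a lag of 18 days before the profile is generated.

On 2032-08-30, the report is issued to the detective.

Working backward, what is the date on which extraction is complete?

The report is issued to the detective: Aug 30, 2032.
The CODIS upload is done: Aug 30, 2032 − 7 days = Aug 23, 2032.
The profile is generated: Aug 23, 2032 − 3 days = Aug 20, 2032.
Amplification is run: Aug 20, 2032 − 18 days = Aug 2, 2032.
Extraction is complete: Aug 2, 2032 − 8 days = Jul 25, 2032.

2032-07-25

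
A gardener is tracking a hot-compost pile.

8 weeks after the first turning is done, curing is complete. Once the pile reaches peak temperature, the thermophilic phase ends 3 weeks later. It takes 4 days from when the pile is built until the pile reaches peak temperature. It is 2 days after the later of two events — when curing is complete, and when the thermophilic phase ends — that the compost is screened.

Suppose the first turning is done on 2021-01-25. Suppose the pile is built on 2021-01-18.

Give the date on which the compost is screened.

The first turning is done: Jan 25, 2021.
Curing is complete: Jan 25, 2021 + 8 weeks = Mar 22, 2021.
The pile is built: Jan 18, 2021.
The pile reaches peak temperature: Jan 18, 2021 + 4 days = Jan 22, 2021.
The thermophilic phase ends: Jan 22, 2021 + 3 weeks = Feb 12, 2021.
Both prerequisites met — curing is complete (Mar 22, 2021), the thermophilic phase ends (Feb 12, 2021); the later is Mar 22, 2021.
The compost is screened: Mar 22, 2021 + 2 days = Mar 24, 2021.

2021-03-24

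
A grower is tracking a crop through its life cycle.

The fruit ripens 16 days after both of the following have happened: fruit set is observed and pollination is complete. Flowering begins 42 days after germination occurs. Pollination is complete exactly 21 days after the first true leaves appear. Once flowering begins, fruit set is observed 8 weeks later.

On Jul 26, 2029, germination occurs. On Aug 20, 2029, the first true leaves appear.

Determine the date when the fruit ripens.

Nov 17, 2029

Germination occurs: Jul 26, 2029.
Flowering begins: Jul 26, 2029 + 42 days = Sep 6, 2029.
Fruit set is observed: Sep 6, 2029 + 8 weeks = Nov 1, 2029.
The first true leaves appear: Aug 20, 2029.
Pollination is complete: Aug 20, 2029 + 21 days = Sep 10, 2029.
Both prerequisites met — fruit set is observed (Nov 1, 2029), pollination is complete (Sep 10, 2029); the later is Nov 1, 2029.
The fruit ripens: Nov 1, 2029 + 16 days = Nov 17, 2029.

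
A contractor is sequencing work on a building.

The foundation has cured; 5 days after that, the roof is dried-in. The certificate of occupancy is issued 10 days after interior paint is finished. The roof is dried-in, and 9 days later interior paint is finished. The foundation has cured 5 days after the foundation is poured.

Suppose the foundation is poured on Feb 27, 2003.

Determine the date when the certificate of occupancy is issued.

The foundation is poured: Feb 27, 2003.
The foundation has cured: Feb 27, 2003 + 5 days = Mar 4, 2003.
The roof is dried-in: Mar 4, 2003 + 5 days = Mar 9, 2003.
Interior paint is finished: Mar 9, 2003 + 9 days = Mar 18, 2003.
The certificate of occupancy is issued: Mar 18, 2003 + 10 days = Mar 28, 2003.

Mar 28, 2003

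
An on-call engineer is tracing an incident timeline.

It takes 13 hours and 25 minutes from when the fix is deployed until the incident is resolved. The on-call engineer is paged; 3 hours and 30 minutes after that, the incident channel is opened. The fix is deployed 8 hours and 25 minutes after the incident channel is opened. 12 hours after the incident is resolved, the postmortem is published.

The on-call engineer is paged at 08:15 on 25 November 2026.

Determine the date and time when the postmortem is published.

The on-call engineer is paged: 08:15 Nov 25, 2026.
The incident channel is opened: 08:15 Nov 25, 2026 + 3h30m = 11:45 Nov 25, 2026.
The fix is deployed: 11:45 Nov 25, 2026 + 8h25m = 20:10 Nov 25, 2026.
The incident is resolved: 20:10 Nov 25, 2026 + 13h25m = 09:35 Nov 26, 2026.
The postmortem is published: 09:35 Nov 26, 2026 + 12h = 21:35 Nov 26, 2026.

21:35 on 26 November 2026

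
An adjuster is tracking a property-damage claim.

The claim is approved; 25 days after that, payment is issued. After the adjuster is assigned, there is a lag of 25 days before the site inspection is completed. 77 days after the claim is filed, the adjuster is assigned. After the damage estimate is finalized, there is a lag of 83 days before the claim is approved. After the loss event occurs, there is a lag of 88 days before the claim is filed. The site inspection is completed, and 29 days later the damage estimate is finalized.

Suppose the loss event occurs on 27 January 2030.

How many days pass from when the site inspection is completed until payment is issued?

Causal path: the site inspection is completed → the damage estimate is finalized → the claim is approved → payment is issued.
Total delay along the path: 29 + 83 + 25 = 137 days.

137 days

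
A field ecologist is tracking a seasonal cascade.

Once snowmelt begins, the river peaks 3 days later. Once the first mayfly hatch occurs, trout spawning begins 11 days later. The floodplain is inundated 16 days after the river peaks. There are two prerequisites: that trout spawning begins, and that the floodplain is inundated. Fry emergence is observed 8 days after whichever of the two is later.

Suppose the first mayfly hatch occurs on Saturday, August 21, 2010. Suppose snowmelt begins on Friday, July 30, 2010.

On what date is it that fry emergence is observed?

The first mayfly hatch occurs: Aug 21, 2010.
Trout spawning begins: Aug 21, 2010 + 11 days = Sep 1, 2010.
Snowmelt begins: Jul 30, 2010.
The river peaks: Jul 30, 2010 + 3 days = Aug 2, 2010.
The floodplain is inundated: Aug 2, 2010 + 16 days = Aug 18, 2010.
Both prerequisites met — trout spawning begins (Sep 1, 2010), the floodplain is inundated (Aug 18, 2010); the later is Sep 1, 2010.
Fry emergence is observed: Sep 1, 2010 + 8 days = Sep 9, 2010.

Thursday, September 9, 2010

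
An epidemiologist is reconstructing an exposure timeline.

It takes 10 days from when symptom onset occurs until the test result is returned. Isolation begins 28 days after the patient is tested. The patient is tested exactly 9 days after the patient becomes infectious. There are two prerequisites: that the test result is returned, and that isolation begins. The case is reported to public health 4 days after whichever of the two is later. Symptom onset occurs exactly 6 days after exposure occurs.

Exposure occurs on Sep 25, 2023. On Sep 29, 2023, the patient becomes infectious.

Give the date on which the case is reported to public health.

Exposure occurs: Sep 25, 2023.
Symptom onset occurs: Sep 25, 2023 + 6 days = Oct 1, 2023.
The test result is returned: Oct 1, 2023 + 10 days = Oct 11, 2023.
The patient becomes infectious: Sep 29, 2023.
The patient is tested: Sep 29, 2023 + 9 days = Oct 8, 2023.
Isolation begins: Oct 8, 2023 + 28 days = Nov 5, 2023.
Both prerequisites met — the test result is returned (Oct 11, 2023), isolation begins (Nov 5, 2023); the later is Nov 5, 2023.
The case is reported to public health: Nov 5, 2023 + 4 days = Nov 9, 2023.

Nov 9, 2023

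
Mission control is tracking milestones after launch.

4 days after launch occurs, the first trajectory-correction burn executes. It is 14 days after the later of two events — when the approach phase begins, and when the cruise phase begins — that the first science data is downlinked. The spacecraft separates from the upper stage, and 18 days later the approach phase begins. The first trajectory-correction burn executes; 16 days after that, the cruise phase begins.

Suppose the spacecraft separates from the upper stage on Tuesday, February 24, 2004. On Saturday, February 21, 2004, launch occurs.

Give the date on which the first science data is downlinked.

Saturday, March 27, 2004

The spacecraft separates from the upper stage: Feb 24, 2004.
The approach phase begins: Feb 24, 2004 + 18 days = Mar 13, 2004.
Launch occurs: Feb 21, 2004.
The first trajectory-correction burn executes: Feb 21, 2004 + 4 days = Feb 25, 2004.
The cruise phase begins: Feb 25, 2004 + 16 days = Mar 12, 2004.
Both prerequisites met — the approach phase begins (Mar 13, 2004), the cruise phase begins (Mar 12, 2004); the later is Mar 13, 2004.
The first science data is downlinked: Mar 13, 2004 + 14 days = Mar 27, 2004.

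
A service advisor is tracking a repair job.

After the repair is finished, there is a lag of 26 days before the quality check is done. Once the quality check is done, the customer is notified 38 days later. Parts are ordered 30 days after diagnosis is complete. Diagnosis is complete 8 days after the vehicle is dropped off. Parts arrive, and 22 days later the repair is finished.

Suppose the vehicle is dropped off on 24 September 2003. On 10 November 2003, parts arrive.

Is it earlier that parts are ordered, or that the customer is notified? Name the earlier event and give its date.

The vehicle is dropped off: Sep 24, 2003.
Diagnosis is complete: Sep 24, 2003 + 8 days = Oct 2, 2003.
Parts are ordered: Oct 2, 2003 + 30 days = Nov 1, 2003.
Parts arrive: Nov 10, 2003.
The repair is finished: Nov 10, 2003 + 22 days = Dec 2, 2003.
The quality check is done: Dec 2, 2003 + 26 days = Dec 28, 2003.
The customer is notified: Dec 28, 2003 + 38 days = Feb 4, 2004.
Comparing: parts are ordered on Nov 1, 2003 vs the customer is notified on Feb 4, 2004. Earlier: parts are ordered.

Parts are ordered — 1 November 2003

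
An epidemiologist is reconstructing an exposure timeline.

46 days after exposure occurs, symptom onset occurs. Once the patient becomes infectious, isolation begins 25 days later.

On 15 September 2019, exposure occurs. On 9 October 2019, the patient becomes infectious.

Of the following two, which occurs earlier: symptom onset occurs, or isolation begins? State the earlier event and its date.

Symptom onset occurs — 31 October 2019

Exposure occurs: Sep 15, 2019.
Symptom onset occurs: Sep 15, 2019 + 46 days = Oct 31, 2019.
The patient becomes infectious: Oct 9, 2019.
Isolation begins: Oct 9, 2019 + 25 days = Nov 3, 2019.
Comparing: symptom onset occurs on Oct 31, 2019 vs isolation begins on Nov 3, 2019. Earlier: symptom onset occurs.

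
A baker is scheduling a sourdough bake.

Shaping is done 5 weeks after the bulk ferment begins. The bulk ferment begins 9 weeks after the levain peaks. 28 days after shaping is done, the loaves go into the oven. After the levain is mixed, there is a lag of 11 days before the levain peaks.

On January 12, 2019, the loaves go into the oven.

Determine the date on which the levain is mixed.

The loaves go into the oven: Jan 12, 2019.
Shaping is done: Jan 12, 2019 − 28 days = Dec 15, 2018.
The bulk ferment begins: Dec 15, 2018 − 5 weeks = Nov 10, 2018.
The levain peaks: Nov 10, 2018 − 9 weeks = Sep 8, 2018.
The levain is mixed: Sep 8, 2018 − 11 days = Aug 28, 2018.

August 28, 2018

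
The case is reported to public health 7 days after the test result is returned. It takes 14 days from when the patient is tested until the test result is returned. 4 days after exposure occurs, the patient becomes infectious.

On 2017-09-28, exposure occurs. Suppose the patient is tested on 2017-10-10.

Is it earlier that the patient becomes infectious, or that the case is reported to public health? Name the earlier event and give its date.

The patient becomes infectious — 2017-10-02

Exposure occurs: Sep 28, 2017.
The patient becomes infectious: Sep 28, 2017 + 4 days = Oct 2, 2017.
The patient is tested: Oct 10, 2017.
The test result is returned: Oct 10, 2017 + 14 days = Oct 24, 2017.
The case is reported to public health: Oct 24, 2017 + 7 days = Oct 31, 2017.
Comparing: the patient becomes infectious on Oct 2, 2017 vs the case is reported to public health on Oct 31, 2017. Earlier: the patient becomes infectious.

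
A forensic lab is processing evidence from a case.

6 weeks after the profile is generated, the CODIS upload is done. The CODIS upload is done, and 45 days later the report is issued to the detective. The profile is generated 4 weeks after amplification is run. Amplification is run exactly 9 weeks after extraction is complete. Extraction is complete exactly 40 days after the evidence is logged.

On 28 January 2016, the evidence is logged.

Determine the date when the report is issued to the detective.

2 September 2016

The evidence is logged: Jan 28, 2016.
Extraction is complete: Jan 28, 2016 + 40 days = Mar 8, 2016.
Amplification is run: Mar 8, 2016 + 9 weeks = May 10, 2016.
The profile is generated: May 10, 2016 + 4 weeks = Jun 7, 2016.
The CODIS upload is done: Jun 7, 2016 + 6 weeks = Jul 19, 2016.
The report is issued to the detective: Jul 19, 2016 + 45 days = Sep 2, 2016.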